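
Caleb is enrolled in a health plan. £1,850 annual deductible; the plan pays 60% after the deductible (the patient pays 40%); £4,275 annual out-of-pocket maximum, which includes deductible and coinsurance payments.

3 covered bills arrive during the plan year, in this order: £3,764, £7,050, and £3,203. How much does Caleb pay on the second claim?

#1 (£3,764): £1,850 to deductible, leaving £1,914; patient's 40% is £765.60. Cost to patient: £2,615.60. OOP to date £2,615.60.
#2 (£7,050): 40% coinsurance on £7,050 = £2,820. That would push OOP to £5,435.60, over the £4,275 cap, so patient pays £4,275 − £2,615.60 = £1,659.40.

£1,659.40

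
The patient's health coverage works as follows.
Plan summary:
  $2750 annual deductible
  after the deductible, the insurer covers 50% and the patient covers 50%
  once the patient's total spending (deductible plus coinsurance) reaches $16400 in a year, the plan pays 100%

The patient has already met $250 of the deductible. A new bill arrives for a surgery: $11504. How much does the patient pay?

$7002

$250 of the $2750 deductible is already met, leaving $2500.
The remaining $9004 (= $11504 − $2500) moves to coinsurance.
50% of $9004 = $4502 falls to the patient.
So the patient owes $2500 + $4502 = $7002 before any cap.
Total out-of-pocket so far would be $250 + $7002 = $7252, below the $16400 cap — no reduction.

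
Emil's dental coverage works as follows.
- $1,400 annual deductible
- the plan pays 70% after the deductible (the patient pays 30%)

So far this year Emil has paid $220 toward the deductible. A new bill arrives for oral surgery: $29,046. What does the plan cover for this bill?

$19,506.20

Remaining deductible: $1,400 − $220 = $1,180.
That leaves $29,046 − $1,180 = $27,866 for coinsurance.
30% of $27,866 = $8,359.80 falls to the patient.
That puts the patient's cost at $1,180 + $8,359.80 = $9,539.80.
The insurer covers the remainder: $29,046 − $9,539.80 = $19,506.20.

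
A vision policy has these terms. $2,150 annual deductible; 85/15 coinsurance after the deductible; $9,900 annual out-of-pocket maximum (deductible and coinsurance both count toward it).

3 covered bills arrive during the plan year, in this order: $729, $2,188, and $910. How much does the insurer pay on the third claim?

$773.50

#1 ($729): fully absorbed by the deductible. Member pays $729; OOP now $729. Plan pays $729 − $729 = $0.
#2 ($2,188): $1,421 to deductible, leaving $767; member's 15% is $115.05. Cost to member: $1,536.05. OOP to date $2,265.05. Insurer: $2,188 − $1,536.05 = $651.95.
#3 ($910): deductible met; 15% of $910 = $136.50. Member pays $136.50; OOP now $2,401.55. Plan pays $910 − $136.50 = $773.50.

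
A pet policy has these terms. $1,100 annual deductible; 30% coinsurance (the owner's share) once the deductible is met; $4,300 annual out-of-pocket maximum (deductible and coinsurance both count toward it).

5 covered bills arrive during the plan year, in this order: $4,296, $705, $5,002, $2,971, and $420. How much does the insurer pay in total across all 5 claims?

$9,094

#1 ($4,296): $1,100 to deductible, leaving $3,196; coinsurance $3,196 × 30% = $958.80. Owner owes $2,058.80 (running OOP $2,058.80). Plan pays $4,296 − $2,058.80 = $2,237.20.
#2 ($705): deductible already satisfied, so owner's share is 30% × $705 = $211.50. Cost to owner: $211.50. OOP to date $2,270.30. Plan pays $705 − $211.50 = $493.50.
#3 ($5,002): deductible already satisfied, so owner's share is 30% × $5,002 = $1,500.60. Owner owes $1,500.60 (running OOP $3,770.90). Plan pays $5,002 − $1,500.60 = $3,501.40.
#4 ($2,971): 30% coinsurance on $2,971 = $891.30. That would push OOP to $4,662.20, over the $4,300 cap, so owner pays $4,300 − $3,770.90 = $529.10. Plan pays $2,971 − $529.10 = $2,441.90.
#5 ($420): deductible already satisfied, so owner's share is 30% × $420 = $126. OOP would hit $4,426 > $4,300, so the cap limits the owner to $4,300 − $4,300 = $0. Plan pays $420 − $0 = $420.
Insurer total = bills − owner's total = $13,394 − $4,300 = $9,094.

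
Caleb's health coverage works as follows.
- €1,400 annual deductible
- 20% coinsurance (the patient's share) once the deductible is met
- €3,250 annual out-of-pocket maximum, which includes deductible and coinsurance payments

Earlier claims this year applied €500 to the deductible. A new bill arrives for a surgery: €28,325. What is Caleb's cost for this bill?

€2,750

€500 of the €1,400 deductible is already met, leaving €900.
The remaining €27,425 (= €28,325 − €900) moves to coinsurance.
Patient's 20% share of €27,425 is €5,485.
Patient responsibility before any cap: €900 + €5,485 = €6,385.
Year-to-date out-of-pocket would reach €500 + €6,385 = €6,885, above the €3,250 maximum, so the patient pays only €3,250 − €500 = €2,750.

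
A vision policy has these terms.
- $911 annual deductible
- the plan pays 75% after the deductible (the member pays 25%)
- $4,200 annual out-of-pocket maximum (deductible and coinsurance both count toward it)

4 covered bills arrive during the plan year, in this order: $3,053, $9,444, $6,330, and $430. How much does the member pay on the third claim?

$392.50

Claim 1 ($3,053): deductible takes $911, $2,142 remains; member's 25% is $535.50. Member pays $1,446.50; OOP now $1,446.50.
Claim 2 ($9,444): deductible met; 25% of $9,444 = $2,361. Member pays $2,361; OOP now $3,807.50.
Claim 3 ($6,330): deductible met; 25% of $6,330 = $1,582.50. That would push OOP to $5,390, over the $4,200 cap, so member pays $4,200 − $3,807.50 = $392.50.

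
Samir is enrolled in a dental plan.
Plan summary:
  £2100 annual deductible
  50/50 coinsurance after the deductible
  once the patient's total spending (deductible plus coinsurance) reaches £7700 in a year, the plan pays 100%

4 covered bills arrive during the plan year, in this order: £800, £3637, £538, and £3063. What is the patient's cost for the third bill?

Claim 1 (£800): entire amount goes to the deductible. Patient pays £800; OOP now £800.
Claim 2 (£3637): £1300 finishes the deductible; £2337 goes to coinsurance; patient's 50% is £1168.50. Patient owes £2468.50 (running OOP £3268.50).
Claim 3 (£538): deductible already satisfied, so patient's share is 50% × £538 = £269. Cost to patient: £269. OOP to date £3537.50.

£269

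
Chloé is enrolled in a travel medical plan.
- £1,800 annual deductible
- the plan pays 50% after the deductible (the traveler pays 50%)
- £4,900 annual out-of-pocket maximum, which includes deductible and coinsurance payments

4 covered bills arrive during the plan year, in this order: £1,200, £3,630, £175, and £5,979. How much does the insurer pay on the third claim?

£87.50

#1 (£1,200): fully absorbed by the deductible. Traveler owes £1,200 (running OOP £1,200). Insurer: £1,200 − £1,200 = £0.
#2 (£3,630): £600 to deductible, leaving £3,030; 50% of £3,030 = £1,515. Cost to traveler: £2,115. OOP to date £3,315. Plan pays £3,630 − £2,115 = £1,515.
#3 (£175): 50% coinsurance on £175 = £87.50. Traveler pays £87.50; OOP now £3,402.50. Plan pays £175 − £87.50 = £87.50.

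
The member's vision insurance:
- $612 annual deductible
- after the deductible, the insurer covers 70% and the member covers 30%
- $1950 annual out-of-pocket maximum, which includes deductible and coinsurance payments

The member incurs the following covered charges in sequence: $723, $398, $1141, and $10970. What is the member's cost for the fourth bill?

$843

#1 ($723): $612 to deductible, leaving $111; coinsurance $111 × 30% = $33.30. Cost to member: $645.30. OOP to date $645.30.
#2 ($398): deductible met; 30% of $398 = $119.40. Cost to member: $119.40. OOP to date $764.70.
#3 ($1141): 30% coinsurance on $1141 = $342.30. Member pays $342.30; OOP now $1107.
#4 ($10970): deductible met; 30% of $10970 = $3291. Adding that to $1107 gives $4398, past the $1950 cap; member pays only $1950 − $1107 = $843.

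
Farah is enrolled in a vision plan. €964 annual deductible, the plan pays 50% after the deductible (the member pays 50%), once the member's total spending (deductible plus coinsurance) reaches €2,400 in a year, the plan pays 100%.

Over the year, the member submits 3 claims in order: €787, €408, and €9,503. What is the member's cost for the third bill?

Claim 1 (€787): entire amount goes to the deductible. Cost to member: €787. OOP to date €787.
Claim 2 (€408): €177 to deductible, leaving €231; coinsurance €231 × 50% = €115.50. Member pays €292.50; OOP now €1,079.50.
Claim 3 (€9,503): deductible met; 50% of €9,503 = €4,751.50. That would push OOP to €5,831, over the €2,400 cap, so member pays €2,400 − €1,079.50 = €1,320.50.

€1,320.50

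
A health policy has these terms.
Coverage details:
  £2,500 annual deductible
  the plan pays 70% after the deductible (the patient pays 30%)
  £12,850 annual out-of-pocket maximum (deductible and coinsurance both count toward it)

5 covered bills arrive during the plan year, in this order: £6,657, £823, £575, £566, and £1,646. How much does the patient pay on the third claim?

£172.50

Claim 1 — £6,657: £2,500 finishes the deductible; £4,157 goes to coinsurance; coinsurance £4,157 × 30% = £1,247.10. Patient pays £3,747.10; OOP now £3,747.10.
Claim 2 — £823: deductible met; 30% of £823 = £246.90. Cost to patient: £246.90. OOP to date £3,994.
Claim 3 — £575: deductible already satisfied, so patient's share is 30% × £575 = £172.50. Cost to patient: £172.50. OOP to date £4,166.50.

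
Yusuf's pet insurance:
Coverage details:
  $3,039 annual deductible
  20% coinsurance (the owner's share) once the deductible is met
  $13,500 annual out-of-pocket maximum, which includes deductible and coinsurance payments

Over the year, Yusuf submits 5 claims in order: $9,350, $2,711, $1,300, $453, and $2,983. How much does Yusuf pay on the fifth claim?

$596.60

Claim 1 ($9,350): deductible takes $3,039, $6,311 remains; 20% of $6,311 = $1,262.20. Owner owes $4,301.20 (running OOP $4,301.20).
Claim 2 ($2,711): deductible already satisfied, so owner's share is 20% × $2,711 = $542.20. Owner owes $542.20 (running OOP $4,843.40).
Claim 3 ($1,300): deductible already satisfied, so owner's share is 20% × $1,300 = $260. Owner pays $260; OOP now $5,103.40.
Claim 4 ($453): deductible already satisfied, so owner's share is 20% × $453 = $90.60. Owner owes $90.60 (running OOP $5,194).
Claim 5 ($2,983): 20% coinsurance on $2,983 = $596.60. Owner owes $596.60 (running OOP $5,790.60).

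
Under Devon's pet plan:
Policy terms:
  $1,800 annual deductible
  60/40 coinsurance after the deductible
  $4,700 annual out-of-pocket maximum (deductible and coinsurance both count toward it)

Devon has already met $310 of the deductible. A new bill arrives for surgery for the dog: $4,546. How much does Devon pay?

Deductible still to meet: $1,800 − $310 = $1,490.
That leaves $4,546 − $1,490 = $3,056 for coinsurance.
40% of $3,056 = $1,222.40 falls to the owner.
Owner responsibility before any cap: $1,490 + $1,222.40 = $2,712.40.
Total out-of-pocket so far would be $310 + $2,712.40 = $3,022.40, below the $4,700 cap — no reduction.

$2,712.40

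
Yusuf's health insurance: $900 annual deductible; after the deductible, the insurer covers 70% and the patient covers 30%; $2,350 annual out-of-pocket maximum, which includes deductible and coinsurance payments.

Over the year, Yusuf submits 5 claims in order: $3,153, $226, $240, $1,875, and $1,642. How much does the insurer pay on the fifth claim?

$1,570.20

Claim 1 ($3,153): deductible takes $900, $2,253 remains; coinsurance $2,253 × 30% = $675.90. Cost to patient: $1,575.90. OOP to date $1,575.90. Plan pays $3,153 − $1,575.90 = $1,577.10.
Claim 2 ($226): deductible met; 30% of $226 = $67.80. Patient owes $67.80 (running OOP $1,643.70). Insurer: $226 − $67.80 = $158.20.
Claim 3 ($240): 30% coinsurance on $240 = $72. Patient pays $72; OOP now $1,715.70. Plan pays $240 − $72 = $168.
Claim 4 ($1,875): 30% coinsurance on $1,875 = $562.50. Cost to patient: $562.50. OOP to date $2,278.20. Insurer: $1,875 − $562.50 = $1,312.50.
Claim 5 ($1,642): deductible met; 30% of $1,642 = $492.60. OOP would hit $2,770.80 > $2,350, so the cap limits the patient to $2,350 − $2,278.20 = $71.80. Insurer: $1,642 − $71.80 = $1,570.20.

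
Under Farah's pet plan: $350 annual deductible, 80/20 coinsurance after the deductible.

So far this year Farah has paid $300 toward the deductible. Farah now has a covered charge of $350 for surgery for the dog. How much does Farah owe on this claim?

$110

Remaining deductible: $350 − $300 = $50.
After the $50 deductible portion, $350 − $50 = $300 is subject to coinsurance.
Owner's 20% share of $300 is $60.
So the owner owes $50 + $60 = $110.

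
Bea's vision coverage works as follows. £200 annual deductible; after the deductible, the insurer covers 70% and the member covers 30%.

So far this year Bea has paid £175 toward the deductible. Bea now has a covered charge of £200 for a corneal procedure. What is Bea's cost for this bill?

£77.50

Remaining deductible: £200 − £175 = £25.
The remaining £175 (= £200 − £25) moves to coinsurance.
30% of £175 = £52.50 falls to the member.
So the member owes £25 + £52.50 = £77.50.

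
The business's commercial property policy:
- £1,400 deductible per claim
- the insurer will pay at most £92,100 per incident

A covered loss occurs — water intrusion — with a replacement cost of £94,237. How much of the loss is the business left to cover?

Subtract the deductible: £94,237 − £1,400 = £92,837.
The £92,100 per-incident cap binds; insurer pays £92,100.
The business bears the rest of the original loss: £94,237 − £92,100 = £2,137.

£2,137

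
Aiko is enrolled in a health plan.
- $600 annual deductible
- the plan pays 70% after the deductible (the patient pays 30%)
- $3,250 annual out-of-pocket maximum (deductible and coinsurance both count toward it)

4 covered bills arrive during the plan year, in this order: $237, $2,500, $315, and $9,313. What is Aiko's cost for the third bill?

Claim 1 ($237): fully absorbed by the deductible. Cost to patient: $237. OOP to date $237.
Claim 2 ($2,500): deductible takes $363, $2,137 remains; patient's 30% is $641.10. Patient owes $1,004.10 (running OOP $1,241.10).
Claim 3 ($315): deductible met; 30% of $315 = $94.50. Cost to patient: $94.50. OOP to date $1,335.60.

$94.50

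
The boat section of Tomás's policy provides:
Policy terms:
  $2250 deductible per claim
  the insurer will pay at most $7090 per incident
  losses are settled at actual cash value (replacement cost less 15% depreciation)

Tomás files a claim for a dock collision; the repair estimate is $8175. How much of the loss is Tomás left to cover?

Depreciate 15%: the covered value is $8175 × 0.85 = $6948.75.
Subtract the deductible: $6948.75 − $2250 = $4698.75.
$4698.75 ≤ $7090, so the limit doesn't bind; insurer pays $4698.75.
The owner bears the rest of the original loss: $8175 − $4698.75 = $3476.25.

$3476.25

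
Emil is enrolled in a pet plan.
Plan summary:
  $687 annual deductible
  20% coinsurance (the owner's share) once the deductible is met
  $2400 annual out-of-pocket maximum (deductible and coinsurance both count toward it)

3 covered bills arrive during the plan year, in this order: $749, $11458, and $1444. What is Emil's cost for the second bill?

#1 ($749): deductible takes $687, $62 remains; coinsurance $62 × 20% = $12.40. Cost to owner: $699.40. OOP to date $699.40.
#2 ($11458): 20% coinsurance on $11458 = $2291.60. OOP would hit $2991 > $2400, so the cap limits the owner to $2400 − $699.40 = $1700.60.

$1700.60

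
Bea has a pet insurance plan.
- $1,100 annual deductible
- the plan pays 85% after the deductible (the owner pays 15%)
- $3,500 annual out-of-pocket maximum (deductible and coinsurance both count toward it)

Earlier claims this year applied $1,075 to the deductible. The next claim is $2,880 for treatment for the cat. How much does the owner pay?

$453.25

Remaining deductible: $1,100 − $1,075 = $25.
After the $25 deductible portion, $2,880 − $25 = $2,855 is subject to coinsurance.
15% of $2,855 = $428.25 falls to the owner.
So the owner owes $25 + $428.25 = $453.25 before any cap.
Cumulative spending $1,075 + $453.25 = $1,528.25 stays under the $3,500 maximum.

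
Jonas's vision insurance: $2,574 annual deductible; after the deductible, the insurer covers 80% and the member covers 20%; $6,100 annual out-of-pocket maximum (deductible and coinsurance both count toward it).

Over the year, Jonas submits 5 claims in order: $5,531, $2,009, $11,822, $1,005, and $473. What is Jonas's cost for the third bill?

$2,364.40

Claim 1 — $5,531: $2,574 finishes the deductible; $2,957 goes to coinsurance; coinsurance $2,957 × 20% = $591.40. Member pays $3,165.40; OOP now $3,165.40.
Claim 2 — $2,009: deductible already satisfied, so member's share is 20% × $2,009 = $401.80. Member owes $401.80 (running OOP $3,567.20).
Claim 3 — $11,822: deductible met; 20% of $11,822 = $2,364.40. Member owes $2,364.40 (running OOP $5,931.60).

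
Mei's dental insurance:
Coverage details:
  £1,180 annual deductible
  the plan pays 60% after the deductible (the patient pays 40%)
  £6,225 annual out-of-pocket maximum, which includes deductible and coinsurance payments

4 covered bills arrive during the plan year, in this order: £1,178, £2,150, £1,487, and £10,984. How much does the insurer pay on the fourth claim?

Claim 1 (£1,178): all of it applies to the deductible. Cost to patient: £1,178. OOP to date £1,178. Plan pays £1,178 − £1,178 = £0.
Claim 2 (£2,150): £2 finishes the deductible; £2,148 goes to coinsurance; patient's 40% is £859.20. Patient pays £861.20; OOP now £2,039.20. Insurer: £2,150 − £861.20 = £1,288.80.
Claim 3 (£1,487): deductible met; 40% of £1,487 = £594.80. Patient owes £594.80 (running OOP £2,634). Insurer: £1,487 − £594.80 = £892.20.
Claim 4 (£10,984): 40% coinsurance on £10,984 = £4,393.60. Adding that to £2,634 gives £7,027.60, past the £6,225 cap; patient pays only £6,225 − £2,634 = £3,591. Insurer: £10,984 − £3,591 = £7,393.

£7,393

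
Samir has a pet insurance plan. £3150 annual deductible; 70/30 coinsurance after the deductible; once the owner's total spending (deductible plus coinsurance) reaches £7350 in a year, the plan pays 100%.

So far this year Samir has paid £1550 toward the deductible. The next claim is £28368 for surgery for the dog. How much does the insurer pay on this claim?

Remaining deductible: £3150 − £1550 = £1600.
The remaining £26768 (= £28368 − £1600) moves to coinsurance.
Owner's 30% share of £26768 is £8030.40.
So the owner owes £1600 + £8030.40 = £9630.40 before any cap.
Year-to-date out-of-pocket would reach £1550 + £9630.40 = £11180.40, above the £7350 maximum, so the owner pays only £7350 − £1550 = £5800.
The insurer covers the remainder: £28368 − £5800 = £22568.

£22568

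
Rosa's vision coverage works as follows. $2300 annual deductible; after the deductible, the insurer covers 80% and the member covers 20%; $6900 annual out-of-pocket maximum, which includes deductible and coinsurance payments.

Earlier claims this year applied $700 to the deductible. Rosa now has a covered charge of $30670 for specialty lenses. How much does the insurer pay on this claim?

$24470

Remaining deductible: $2300 − $700 = $1600.
The remaining $29070 (= $30670 − $1600) moves to coinsurance.
Member's 20% share of $29070 is $5814.
Member responsibility before any cap: $1600 + $5814 = $7414.
Year-to-date out-of-pocket would reach $700 + $7414 = $8114, above the $6900 maximum, so the member pays only $6900 − $700 = $6200.
The insurer covers the remainder: $30670 − $6200 = $24470.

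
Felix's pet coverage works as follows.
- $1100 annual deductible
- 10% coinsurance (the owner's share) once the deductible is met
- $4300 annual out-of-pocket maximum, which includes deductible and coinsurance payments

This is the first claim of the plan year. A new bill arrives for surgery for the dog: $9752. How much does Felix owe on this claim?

The full $1100 deductible is still open; $1100 of this bill applies to it.
After the $1100 deductible portion, $9752 − $1100 = $8652 is subject to coinsurance.
Owner's 10% share of $8652 is $865.20.
That puts the owner's cost at $1100 + $865.20 = $1965.20 before any cap.
Year-to-date out-of-pocket becomes $0 + $1965.20 = $1965.20, still under the $4300 maximum, so no cap applies.

$1965.20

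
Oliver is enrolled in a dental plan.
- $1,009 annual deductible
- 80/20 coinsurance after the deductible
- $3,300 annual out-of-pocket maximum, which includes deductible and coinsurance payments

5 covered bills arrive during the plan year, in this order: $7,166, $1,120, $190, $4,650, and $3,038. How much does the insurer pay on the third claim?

Bill 1, $7,166: $1,009 finishes the deductible; $6,157 goes to coinsurance; coinsurance $6,157 × 20% = $1,231.40. Patient pays $2,240.40; OOP now $2,240.40. Insurer: $7,166 − $2,240.40 = $4,925.60.
Bill 2, $1,120: 20% coinsurance on $1,120 = $224. Patient pays $224; OOP now $2,464.40. Insurer: $1,120 − $224 = $896.
Bill 3, $190: deductible met; 20% of $190 = $38. Patient pays $38; OOP now $2,502.40. Plan pays $190 − $38 = $152.

$152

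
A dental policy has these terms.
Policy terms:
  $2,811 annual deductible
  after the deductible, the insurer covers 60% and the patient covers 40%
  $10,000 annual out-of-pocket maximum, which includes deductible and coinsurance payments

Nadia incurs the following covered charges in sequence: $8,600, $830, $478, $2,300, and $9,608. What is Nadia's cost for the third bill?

$191.20

Bill 1, $8,600: deductible takes $2,811, $5,789 remains; patient's 40% is $2,315.60. Cost to patient: $5,126.60. OOP to date $5,126.60.
Bill 2, $830: deductible met; 40% of $830 = $332. Cost to patient: $332. OOP to date $5,458.60.
Bill 3, $478: 40% coinsurance on $478 = $191.20. Cost to patient: $191.20. OOP to date $5,649.80.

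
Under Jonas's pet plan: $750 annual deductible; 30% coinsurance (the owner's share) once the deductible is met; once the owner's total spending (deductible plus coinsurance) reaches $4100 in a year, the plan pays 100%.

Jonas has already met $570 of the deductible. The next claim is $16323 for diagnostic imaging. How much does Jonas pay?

$3530

$570 of the $750 deductible is already met, leaving $180.
That leaves $16323 − $180 = $16143 for coinsurance.
30% of $16143 = $4842.90 falls to the owner.
So the owner owes $180 + $4842.90 = $5022.90 before any cap.
Year-to-date out-of-pocket would reach $570 + $5022.90 = $5592.90, above the $4100 maximum, so the owner pays only $4100 − $570 = $3530.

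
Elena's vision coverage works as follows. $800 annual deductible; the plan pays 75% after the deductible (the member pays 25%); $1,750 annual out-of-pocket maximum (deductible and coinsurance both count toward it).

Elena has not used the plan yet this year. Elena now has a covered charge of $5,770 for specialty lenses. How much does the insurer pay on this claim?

The full $800 deductible is still open; $800 of this bill applies to it.
That leaves $5,770 − $800 = $4,970 for coinsurance.
25% of $4,970 = $1,242.50 falls to the member.
That puts the member's cost at $800 + $1,242.50 = $2,042.50 before any cap.
That would bring total out-of-pocket to $2,042.50, past the $1,750 cap. The member is capped at $1,750 − $0 = $1,750 on this claim.
Insurer pays the balance: $5,770 − $1,750 = $4,020.

$4,020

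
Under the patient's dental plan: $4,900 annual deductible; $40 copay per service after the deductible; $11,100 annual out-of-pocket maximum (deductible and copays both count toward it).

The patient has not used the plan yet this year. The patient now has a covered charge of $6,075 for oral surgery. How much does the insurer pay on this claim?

Nothing has been paid toward the $4,900 deductible, so the first $4,900 of this charge is applied there.
The remaining $1,175 (= $6,075 − $4,900) moves to the copay.
Copay on this service: $40.
That puts the patient's cost at $4,900 + $40 = $4,940 before any cap.
Total out-of-pocket so far would be $0 + $4,940 = $4,940, below the $11,100 cap — no reduction.
Insurer pays the balance: $6,075 − $4,940 = $1,135.

$1,135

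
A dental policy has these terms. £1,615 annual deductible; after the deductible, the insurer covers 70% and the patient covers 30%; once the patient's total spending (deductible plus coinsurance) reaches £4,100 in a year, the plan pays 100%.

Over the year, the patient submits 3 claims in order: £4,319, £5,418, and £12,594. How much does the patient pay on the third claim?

Claim 1 — £4,319: £1,615 to deductible, leaving £2,704; coinsurance £2,704 × 30% = £811.20. Cost to patient: £2,426.20. OOP to date £2,426.20.
Claim 2 — £5,418: 30% coinsurance on £5,418 = £1,625.40. Patient pays £1,625.40; OOP now £4,051.60.
Claim 3 — £12,594: 30% coinsurance on £12,594 = £3,778.20. Adding that to £4,051.60 gives £7,829.80, past the £4,100 cap; patient pays only £4,100 − £4,051.60 = £48.40.

£48.40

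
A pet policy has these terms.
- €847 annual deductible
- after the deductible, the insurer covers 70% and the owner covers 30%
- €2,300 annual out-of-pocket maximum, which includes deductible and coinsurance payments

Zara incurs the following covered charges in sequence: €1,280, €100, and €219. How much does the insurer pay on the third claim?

#1 (€1,280): €847 to deductible, leaving €433; coinsurance €433 × 30% = €129.90. Owner pays €976.90; OOP now €976.90. Plan pays €1,280 − €976.90 = €303.10.
#2 (€100): deductible met; 30% of €100 = €30. Owner pays €30; OOP now €1,006.90. Insurer: €100 − €30 = €70.
#3 (€219): deductible already satisfied, so owner's share is 30% × €219 = €65.70. Cost to owner: €65.70. OOP to date €1,072.60. Insurer: €219 − €65.70 = €153.30.

€153.30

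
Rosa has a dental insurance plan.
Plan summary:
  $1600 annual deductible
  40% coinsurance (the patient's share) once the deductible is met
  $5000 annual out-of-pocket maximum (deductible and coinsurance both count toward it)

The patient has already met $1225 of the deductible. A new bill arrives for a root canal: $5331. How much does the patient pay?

$2357.40

Deductible still to meet: $1600 − $1225 = $375.
After the $375 deductible portion, $5331 − $375 = $4956 is subject to coinsurance.
Patient's 40% share of $4956 is $1982.40.
So the patient owes $375 + $1982.40 = $2357.40 before any cap.
Year-to-date out-of-pocket becomes $1225 + $2357.40 = $3582.40, still under the $5000 maximum, so no cap applies.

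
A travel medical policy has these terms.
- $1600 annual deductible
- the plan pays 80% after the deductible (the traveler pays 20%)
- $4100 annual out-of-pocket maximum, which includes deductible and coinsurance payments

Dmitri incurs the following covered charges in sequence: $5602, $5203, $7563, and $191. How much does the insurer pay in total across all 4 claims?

$14459

Claim 1 — $5602: $1600 to deductible, leaving $4002; 20% of $4002 = $800.40. Cost to traveler: $2400.40. OOP to date $2400.40. Insurer: $5602 − $2400.40 = $3201.60.
Claim 2 — $5203: 20% coinsurance on $5203 = $1040.60. Traveler pays $1040.60; OOP now $3441. Insurer: $5203 − $1040.60 = $4162.40.
Claim 3 — $7563: deductible met; 20% of $7563 = $1512.60. OOP would hit $4953.60 > $4100, so the cap limits the traveler to $4100 − $3441 = $659. Plan pays $7563 − $659 = $6904.
Claim 4 — $191: deductible already satisfied, so traveler's share is 20% × $191 = $38.20. OOP would hit $4138.20 > $4100, so the cap limits the traveler to $4100 − $4100 = $0. Insurer: $191 − $0 = $191.
Insurer total = bills − traveler's total = $18559 − $4100 = $14459.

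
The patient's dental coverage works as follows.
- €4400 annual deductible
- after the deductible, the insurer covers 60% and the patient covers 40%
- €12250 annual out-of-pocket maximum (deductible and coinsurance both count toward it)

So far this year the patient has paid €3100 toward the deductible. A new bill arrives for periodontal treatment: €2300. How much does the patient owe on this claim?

€1700

€3100 of the €4400 deductible is already met, leaving €1300.
The remaining €1000 (= €2300 − €1300) moves to coinsurance.
40% of €1000 = €400 falls to the patient.
So the patient owes €1300 + €400 = €1700 before any cap.
Cumulative spending €3100 + €1700 = €4800 stays under the €12250 maximum.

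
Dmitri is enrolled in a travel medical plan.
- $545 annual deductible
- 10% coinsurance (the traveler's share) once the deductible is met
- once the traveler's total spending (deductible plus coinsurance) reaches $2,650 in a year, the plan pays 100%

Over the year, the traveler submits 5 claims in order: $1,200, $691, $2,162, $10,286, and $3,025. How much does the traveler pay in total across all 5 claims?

Claim 1 — $1,200: $545 to deductible, leaving $655; coinsurance $655 × 10% = $65.50. Traveler owes $610.50 (running OOP $610.50).
Claim 2 — $691: 10% coinsurance on $691 = $69.10. Traveler owes $69.10 (running OOP $679.60).
Claim 3 — $2,162: 10% coinsurance on $2,162 = $216.20. Traveler owes $216.20 (running OOP $895.80).
Claim 4 — $10,286: deductible met; 10% of $10,286 = $1,028.60. Traveler owes $1,028.60 (running OOP $1,924.40).
Claim 5 — $3,025: deductible already satisfied, so traveler's share is 10% × $3,025 = $302.50. Traveler owes $302.50 (running OOP $2,226.90).
Total paid by the traveler: $610.50 + $69.10 + $216.20 + $1,028.60 + $302.50 = $2,226.90.

$2,226.90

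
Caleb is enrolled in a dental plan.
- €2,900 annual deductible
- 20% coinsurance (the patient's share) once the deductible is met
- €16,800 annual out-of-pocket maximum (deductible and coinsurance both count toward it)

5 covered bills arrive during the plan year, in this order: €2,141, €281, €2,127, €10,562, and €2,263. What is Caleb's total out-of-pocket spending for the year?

Claim 1 — €2,141: entire amount goes to the deductible. Cost to patient: €2,141. OOP to date €2,141.
Claim 2 — €281: fully absorbed by the deductible. Patient owes €281 (running OOP €2,422).
Claim 3 — €2,127: €478 to deductible, leaving €1,649; 20% of €1,649 = €329.80. Patient pays €807.80; OOP now €3,229.80.
Claim 4 — €10,562: 20% coinsurance on €10,562 = €2,112.40. Cost to patient: €2,112.40. OOP to date €5,342.20.
Claim 5 — €2,263: deductible already satisfied, so patient's share is 20% × €2,263 = €452.60. Patient owes €452.60 (running OOP €5,794.80).
Summing the patient's payments: €2,141 + €281 + €807.80 + €2,112.40 + €452.60 = €5,794.80.

€5,794.80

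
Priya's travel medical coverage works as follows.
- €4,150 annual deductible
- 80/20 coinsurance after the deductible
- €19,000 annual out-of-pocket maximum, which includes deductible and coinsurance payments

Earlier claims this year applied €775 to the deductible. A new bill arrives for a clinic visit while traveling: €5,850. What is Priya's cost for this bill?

€3,870

Deductible still to meet: €4,150 − €775 = €3,375.
That leaves €5,850 − €3,375 = €2,475 for coinsurance.
Traveler's 20% share of €2,475 is €495.
So the traveler owes €3,375 + €495 = €3,870 before any cap.
Year-to-date out-of-pocket becomes €775 + €3,870 = €4,645, still under the €19,000 maximum, so no cap applies.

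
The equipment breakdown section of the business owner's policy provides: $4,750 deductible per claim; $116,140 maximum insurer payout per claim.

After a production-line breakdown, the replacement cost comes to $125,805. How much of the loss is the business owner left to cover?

$9,665

After the deductible, $125,805 − $4,750 = $121,055 remains.
The $116,140 per-incident cap binds; insurer pays $116,140.
Out of pocket: $125,805 − $116,140 = $9,665.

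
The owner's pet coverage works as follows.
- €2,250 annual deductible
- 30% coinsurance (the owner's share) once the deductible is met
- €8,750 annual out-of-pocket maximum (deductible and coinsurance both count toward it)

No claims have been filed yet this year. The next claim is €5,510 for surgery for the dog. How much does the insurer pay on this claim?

€2,282

The full €2,250 deductible is still open; €2,250 of this bill applies to it.
After the €2,250 deductible portion, €5,510 − €2,250 = €3,260 is subject to coinsurance.
30% of €3,260 = €978 falls to the owner.
So the owner owes €2,250 + €978 = €3,228 before any cap.
Cumulative spending €0 + €3,228 = €3,228 stays under the €8,750 maximum.
Insurer pays the balance: €5,510 − €3,228 = €2,282.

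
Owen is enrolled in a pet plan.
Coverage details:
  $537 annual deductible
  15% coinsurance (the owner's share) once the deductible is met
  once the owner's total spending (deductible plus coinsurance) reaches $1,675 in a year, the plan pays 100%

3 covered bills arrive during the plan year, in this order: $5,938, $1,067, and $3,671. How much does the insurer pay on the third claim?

Bill 1, $5,938: deductible takes $537, $5,401 remains; coinsurance $5,401 × 15% = $810.15. Cost to owner: $1,347.15. OOP to date $1,347.15. Plan pays $5,938 − $1,347.15 = $4,590.85.
Bill 2, $1,067: deductible already satisfied, so owner's share is 15% × $1,067 = $160.05. Cost to owner: $160.05. OOP to date $1,507.20. Insurer: $1,067 − $160.05 = $906.95.
Bill 3, $3,671: deductible already satisfied, so owner's share is 15% × $3,671 = $550.65. OOP would hit $2,057.85 > $1,675, so the cap limits the owner to $1,675 − $1,507.20 = $167.80. Insurer: $3,671 − $167.80 = $3,503.20.

$3,503.20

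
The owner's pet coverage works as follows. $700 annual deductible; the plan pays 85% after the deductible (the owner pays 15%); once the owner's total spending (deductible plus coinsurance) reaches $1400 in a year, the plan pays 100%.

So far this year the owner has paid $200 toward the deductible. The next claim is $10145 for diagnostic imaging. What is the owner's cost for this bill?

$1200

Deductible still to meet: $700 − $200 = $500.
That leaves $10145 − $500 = $9645 for coinsurance.
Coinsurance: $9645 × 15% = $1446.75.
That puts the owner's cost at $500 + $1446.75 = $1946.75 before any cap.
Adding $1946.75 to the $200 already spent would give $2146.75, which exceeds the $1400 cap; the owner pays just $1400 − $200 = $1200.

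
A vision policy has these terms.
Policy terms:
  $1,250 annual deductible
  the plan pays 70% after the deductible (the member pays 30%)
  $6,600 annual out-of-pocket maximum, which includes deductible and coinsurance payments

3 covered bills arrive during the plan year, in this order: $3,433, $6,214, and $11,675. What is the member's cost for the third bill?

Claim 1 — $3,433: $1,250 finishes the deductible; $2,183 goes to coinsurance; member's 30% is $654.90. Cost to member: $1,904.90. OOP to date $1,904.90.
Claim 2 — $6,214: 30% coinsurance on $6,214 = $1,864.20. Member pays $1,864.20; OOP now $3,769.10.
Claim 3 — $11,675: 30% coinsurance on $11,675 = $3,502.50. OOP would hit $7,271.60 > $6,600, so the cap limits the member to $6,600 − $3,769.10 = $2,830.90.

$2,830.90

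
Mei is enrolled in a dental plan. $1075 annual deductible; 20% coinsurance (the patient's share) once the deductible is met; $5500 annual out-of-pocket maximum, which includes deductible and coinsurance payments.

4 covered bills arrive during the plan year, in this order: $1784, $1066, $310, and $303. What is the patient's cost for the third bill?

$62

Claim 1 — $1784: $1075 finishes the deductible; $709 goes to coinsurance; patient's 20% is $141.80. Cost to patient: $1216.80. OOP to date $1216.80.
Claim 2 — $1066: 20% coinsurance on $1066 = $213.20. Cost to patient: $213.20. OOP to date $1430.
Claim 3 — $310: deductible met; 20% of $310 = $62. Patient owes $62 (running OOP $1492).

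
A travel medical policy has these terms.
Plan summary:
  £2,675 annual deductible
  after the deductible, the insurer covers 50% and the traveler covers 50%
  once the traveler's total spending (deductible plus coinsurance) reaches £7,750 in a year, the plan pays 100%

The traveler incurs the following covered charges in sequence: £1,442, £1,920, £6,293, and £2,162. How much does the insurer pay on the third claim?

£3,146.50

Claim 1 (£1,442): all of it applies to the deductible. Traveler pays £1,442; OOP now £1,442. Insurer: £1,442 − £1,442 = £0.
Claim 2 (£1,920): deductible takes £1,233, £687 remains; traveler's 50% is £343.50. Cost to traveler: £1,576.50. OOP to date £3,018.50. Insurer: £1,920 − £1,576.50 = £343.50.
Claim 3 (£6,293): 50% coinsurance on £6,293 = £3,146.50. Cost to traveler: £3,146.50. OOP to date £6,165. Insurer: £6,293 − £3,146.50 = £3,146.50.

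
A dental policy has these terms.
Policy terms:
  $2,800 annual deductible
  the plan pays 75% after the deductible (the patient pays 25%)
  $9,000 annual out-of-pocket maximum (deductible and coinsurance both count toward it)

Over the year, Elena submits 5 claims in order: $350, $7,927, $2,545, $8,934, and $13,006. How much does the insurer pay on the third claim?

$1,908.75

Claim 1 ($350): all of it applies to the deductible. Patient pays $350; OOP now $350. Insurer: $350 − $350 = $0.
Claim 2 ($7,927): $2,450 finishes the deductible; $5,477 goes to coinsurance; coinsurance $5,477 × 25% = $1,369.25. Patient owes $3,819.25 (running OOP $4,169.25). Plan pays $7,927 − $3,819.25 = $4,107.75.
Claim 3 ($2,545): 25% coinsurance on $2,545 = $636.25. Patient pays $636.25; OOP now $4,805.50. Plan pays $2,545 − $636.25 = $1,908.75.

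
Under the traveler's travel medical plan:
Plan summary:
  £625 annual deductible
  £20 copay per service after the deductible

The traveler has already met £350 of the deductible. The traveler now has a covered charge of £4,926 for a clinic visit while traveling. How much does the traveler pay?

£350 of the £625 deductible is already met, leaving £275.
That leaves £4,926 − £275 = £4,651 for the copay.
Copay on this service: £20.
So the traveler owes £275 + £20 = £295.

£295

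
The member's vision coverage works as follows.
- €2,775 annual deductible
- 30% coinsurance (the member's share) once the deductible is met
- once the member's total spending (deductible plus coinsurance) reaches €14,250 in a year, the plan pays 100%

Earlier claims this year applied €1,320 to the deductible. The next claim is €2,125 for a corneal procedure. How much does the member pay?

€1,656

Remaining deductible: €2,775 − €1,320 = €1,455.
The remaining €670 (= €2,125 − €1,455) moves to coinsurance.
Coinsurance: €670 × 30% = €201.
That puts the member's cost at €1,455 + €201 = €1,656 before any cap.
Cumulative spending €1,320 + €1,656 = €2,976 stays under the €14,250 maximum.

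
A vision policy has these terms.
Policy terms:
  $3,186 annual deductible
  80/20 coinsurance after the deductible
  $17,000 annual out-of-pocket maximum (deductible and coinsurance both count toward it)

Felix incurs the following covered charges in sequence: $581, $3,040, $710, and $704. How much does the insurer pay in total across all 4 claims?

Bill 1, $581: all of it applies to the deductible. Member owes $581 (running OOP $581). Insurer: $581 − $581 = $0.
Bill 2, $3,040: $2,605 finishes the deductible; $435 goes to coinsurance; member's 20% is $87. Member pays $2,692; OOP now $3,273. Plan pays $3,040 − $2,692 = $348.
Bill 3, $710: deductible already satisfied, so member's share is 20% × $710 = $142. Cost to member: $142. OOP to date $3,415. Plan pays $710 − $142 = $568.
Bill 4, $704: deductible met; 20% of $704 = $140.80. Member pays $140.80; OOP now $3,555.80. Insurer: $704 − $140.80 = $563.20.
Insurer total: $0 + $348 + $568 + $563.20 = $1,479.20.

$1,479.20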